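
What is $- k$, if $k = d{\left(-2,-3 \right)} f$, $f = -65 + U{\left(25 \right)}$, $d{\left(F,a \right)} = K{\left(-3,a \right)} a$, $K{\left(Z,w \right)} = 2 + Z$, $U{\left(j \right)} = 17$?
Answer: $144$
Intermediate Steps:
$d{\left(F,a \right)} = - a$ ($d{\left(F,a \right)} = \left(2 - 3\right) a = - a$)
$f = -48$ ($f = -65 + 17 = -48$)
$k = -144$ ($k = \left(-1\right) \left(-3\right) \left(-48\right) = 3 \left(-48\right) = -144$)
$- k = \left(-1\right) \left(-144\right) = 144$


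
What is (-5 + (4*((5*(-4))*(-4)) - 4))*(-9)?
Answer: -2799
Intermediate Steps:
(-5 + (4*((5*(-4))*(-4)) - 4))*(-9) = (-5 + (4*(-20*(-4)) - 4))*(-9) = (-5 + (4*80 - 4))*(-9) = (-5 + (320 - 4))*(-9) = (-5 + 316)*(-9) = 311*(-9) = -2799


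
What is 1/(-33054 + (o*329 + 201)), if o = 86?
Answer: -1/4559 ≈ -0.00021935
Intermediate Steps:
1/(-33054 + (o*329 + 201)) = 1/(-33054 + (86*329 + 201)) = 1/(-33054 + (28294 + 201)) = 1/(-33054 + 28495) = 1/(-4559) = -1/4559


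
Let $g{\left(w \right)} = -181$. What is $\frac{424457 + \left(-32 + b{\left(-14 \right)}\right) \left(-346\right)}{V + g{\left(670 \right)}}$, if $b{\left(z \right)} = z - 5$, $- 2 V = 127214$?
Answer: $- \frac{442103}{63788} \approx -6.9308$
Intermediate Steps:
$V = -63607$ ($V = \left(- \frac{1}{2}\right) 127214 = -63607$)
$b{\left(z \right)} = -5 + z$ ($b{\left(z \right)} = z - 5 = -5 + z$)
$\frac{424457 + \left(-32 + b{\left(-14 \right)}\right) \left(-346\right)}{V + g{\left(670 \right)}} = \frac{424457 + \left(-32 - 19\right) \left(-346\right)}{-63607 - 181} = \frac{424457 + \left(-32 - 19\right) \left(-346\right)}{-63788} = \left(424457 - -17646\right) \left(- \frac{1}{63788}\right) = \left(424457 + 17646\right) \left(- \frac{1}{63788}\right) = 442103 \left(- \frac{1}{63788}\right) = - \frac{442103}{63788}$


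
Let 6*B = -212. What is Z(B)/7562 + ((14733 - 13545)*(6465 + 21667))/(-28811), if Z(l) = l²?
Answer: -1137115087466/980409519 ≈ -1159.8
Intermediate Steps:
B = -106/3 (B = (⅙)*(-212) = -106/3 ≈ -35.333)
Z(B)/7562 + ((14733 - 13545)*(6465 + 21667))/(-28811) = (-106/3)²/7562 + ((14733 - 13545)*(6465 + 21667))/(-28811) = (11236/9)*(1/7562) + (1188*28132)*(-1/28811) = 5618/34029 + 33420816*(-1/28811) = 5618/34029 - 33420816/28811 = -1137115087466/980409519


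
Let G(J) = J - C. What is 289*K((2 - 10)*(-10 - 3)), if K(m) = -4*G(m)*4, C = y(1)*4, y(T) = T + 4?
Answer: -388416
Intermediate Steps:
y(T) = 4 + T
C = 20 (C = (4 + 1)*4 = 5*4 = 20)
G(J) = -20 + J (G(J) = J - 1*20 = J - 20 = -20 + J)
K(m) = 320 - 16*m (K(m) = -4*(-20 + m)*4 = (80 - 4*m)*4 = 320 - 16*m)
289*K((2 - 10)*(-10 - 3)) = 289*(320 - 16*(2 - 10)*(-10 - 3)) = 289*(320 - (-128)*(-13)) = 289*(320 - 16*104) = 289*(320 - 1664) = 289*(-1344) = -388416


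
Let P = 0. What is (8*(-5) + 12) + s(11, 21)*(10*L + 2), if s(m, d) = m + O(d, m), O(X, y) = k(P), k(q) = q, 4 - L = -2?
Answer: 654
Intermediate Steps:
L = 6 (L = 4 - 1*(-2) = 4 + 2 = 6)
O(X, y) = 0
s(m, d) = m (s(m, d) = m + 0 = m)
(8*(-5) + 12) + s(11, 21)*(10*L + 2) = (8*(-5) + 12) + 11*(10*6 + 2) = (-40 + 12) + 11*(60 + 2) = -28 + 11*62 = -28 + 682 = 654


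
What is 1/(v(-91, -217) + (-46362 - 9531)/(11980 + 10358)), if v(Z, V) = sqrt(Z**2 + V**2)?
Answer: 138726426/3069527144759 + 388100412*sqrt(1130)/3069527144759 ≈ 0.0042954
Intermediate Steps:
v(Z, V) = sqrt(V**2 + Z**2)
1/(v(-91, -217) + (-46362 - 9531)/(11980 + 10358)) = 1/(sqrt((-217)**2 + (-91)**2) + (-46362 - 9531)/(11980 + 10358)) = 1/(sqrt(47089 + 8281) - 55893/22338) = 1/(sqrt(55370) - 55893*1/22338) = 1/(7*sqrt(1130) - 18631/7446) = 1/(-18631/7446 + 7*sqrt(1130))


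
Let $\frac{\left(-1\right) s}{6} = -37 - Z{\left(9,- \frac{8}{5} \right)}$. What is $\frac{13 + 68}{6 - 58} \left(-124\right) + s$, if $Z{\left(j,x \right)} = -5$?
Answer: $\frac{5007}{13} \approx 385.15$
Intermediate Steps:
$s = 192$ ($s = - 6 \left(-37 - -5\right) = - 6 \left(-37 + 5\right) = \left(-6\right) \left(-32\right) = 192$)
$\frac{13 + 68}{6 - 58} \left(-124\right) + s = \frac{13 + 68}{6 - 58} \left(-124\right) + 192 = \frac{81}{-52} \left(-124\right) + 192 = 81 \left(- \frac{1}{52}\right) \left(-124\right) + 192 = \left(- \frac{81}{52}\right) \left(-124\right) + 192 = \frac{2511}{13} + 192 = \frac{5007}{13}$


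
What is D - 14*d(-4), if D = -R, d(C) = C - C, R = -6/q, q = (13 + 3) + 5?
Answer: 2/7 ≈ 0.28571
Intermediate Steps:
q = 21 (q = 16 + 5 = 21)
R = -2/7 (R = -6/21 = -6*1/21 = -2/7 ≈ -0.28571)
d(C) = 0
D = 2/7 (D = -1*(-2/7) = 2/7 ≈ 0.28571)
D - 14*d(-4) = 2/7 - 14*0 = 2/7 + 0 = 2/7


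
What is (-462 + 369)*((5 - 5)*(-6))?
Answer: 0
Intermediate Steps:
(-462 + 369)*((5 - 5)*(-6)) = -0*(-6) = -93*0 = 0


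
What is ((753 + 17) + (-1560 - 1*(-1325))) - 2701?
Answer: -2166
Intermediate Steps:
((753 + 17) + (-1560 - 1*(-1325))) - 2701 = (770 + (-1560 + 1325)) - 2701 = (770 - 235) - 2701 = 535 - 2701 = -2166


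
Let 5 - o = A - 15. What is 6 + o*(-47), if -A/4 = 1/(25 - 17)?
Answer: -1915/2 ≈ -957.50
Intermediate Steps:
A = -1/2 (A = -4/(25 - 17) = -4/8 = -4*1/8 = -1/2 ≈ -0.50000)
o = 41/2 (o = 5 - (-1/2 - 15) = 5 - 1*(-31/2) = 5 + 31/2 = 41/2 ≈ 20.500)
6 + o*(-47) = 6 + (41/2)*(-47) = 6 - 1927/2 = -1915/2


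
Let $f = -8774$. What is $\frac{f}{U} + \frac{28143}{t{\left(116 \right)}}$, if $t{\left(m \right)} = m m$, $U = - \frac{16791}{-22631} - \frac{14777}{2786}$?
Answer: $\frac{1064565659583161}{552923496688} \approx 1925.3$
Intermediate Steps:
$U = - \frac{41091223}{9007138}$ ($U = \left(-16791\right) \left(- \frac{1}{22631}\right) - \frac{2111}{398} = \frac{16791}{22631} - \frac{2111}{398} = - \frac{41091223}{9007138} \approx -4.5621$)
$t{\left(m \right)} = m^{2}$
$\frac{f}{U} + \frac{28143}{t{\left(116 \right)}} = - \frac{8774}{- \frac{41091223}{9007138}} + \frac{28143}{116^{2}} = \left(-8774\right) \left(- \frac{9007138}{41091223}\right) + \frac{28143}{13456} = \frac{79028628812}{41091223} + 28143 \cdot \frac{1}{13456} = \frac{79028628812}{41091223} + \frac{28143}{13456} = \frac{1064565659583161}{552923496688}$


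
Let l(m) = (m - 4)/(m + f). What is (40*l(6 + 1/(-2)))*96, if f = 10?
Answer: 11520/31 ≈ 371.61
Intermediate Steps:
l(m) = (-4 + m)/(10 + m) (l(m) = (m - 4)/(m + 10) = (-4 + m)/(10 + m))
(40*l(6 + 1/(-2)))*96 = (40*((-4 + (6 + 1/(-2)))/(10 + (6 + 1/(-2)))))*96 = (40*((-4 + (6 - 1/2))/(10 + (6 - 1/2))))*96 = (40*((-4 + 11/2)/(10 + 11/2)))*96 = (40*((3/2)/(31/2)))*96 = (40*((2/31)*(3/2)))*96 = (40*(3/31))*96 = (120/31)*96 = 11520/31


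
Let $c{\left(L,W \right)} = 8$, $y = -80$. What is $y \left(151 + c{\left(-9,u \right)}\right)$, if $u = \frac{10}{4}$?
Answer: $-12720$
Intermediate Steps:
$u = \frac{5}{2}$ ($u = 10 \cdot \frac{1}{4} = \frac{5}{2} \approx 2.5$)
$y \left(151 + c{\left(-9,u \right)}\right) = - 80 \left(151 + 8\right) = \left(-80\right) 159 = -12720$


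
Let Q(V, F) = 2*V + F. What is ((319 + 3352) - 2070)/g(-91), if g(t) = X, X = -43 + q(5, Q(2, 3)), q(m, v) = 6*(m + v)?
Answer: 1601/29 ≈ 55.207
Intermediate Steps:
Q(V, F) = F + 2*V
q(m, v) = 6*m + 6*v
X = 29 (X = -43 + (6*5 + 6*(3 + 2*2)) = -43 + (30 + 6*(3 + 4)) = -43 + (30 + 6*7) = -43 + (30 + 42) = -43 + 72 = 29)
g(t) = 29
((319 + 3352) - 2070)/g(-91) = ((319 + 3352) - 2070)/29 = (3671 - 2070)*(1/29) = 1601*(1/29) = 1601/29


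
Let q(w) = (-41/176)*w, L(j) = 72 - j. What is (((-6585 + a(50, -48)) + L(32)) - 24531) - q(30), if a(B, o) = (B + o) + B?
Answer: -2729497/88 ≈ -31017.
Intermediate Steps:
a(B, o) = o + 2*B
q(w) = -41*w/176 (q(w) = (-41*1/176)*w = -41*w/176)
(((-6585 + a(50, -48)) + L(32)) - 24531) - q(30) = (((-6585 + (-48 + 2*50)) + (72 - 1*32)) - 24531) - (-41)*30/176 = (((-6585 + (-48 + 100)) + (72 - 32)) - 24531) - 1*(-615/88) = (((-6585 + 52) + 40) - 24531) + 615/88 = ((-6533 + 40) - 24531) + 615/88 = (-6493 - 24531) + 615/88 = -31024 + 615/88 = -2729497/88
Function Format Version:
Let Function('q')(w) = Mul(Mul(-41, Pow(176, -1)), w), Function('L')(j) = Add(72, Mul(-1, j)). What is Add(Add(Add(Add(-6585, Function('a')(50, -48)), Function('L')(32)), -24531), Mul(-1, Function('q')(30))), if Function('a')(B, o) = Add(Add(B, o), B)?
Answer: Rational(-2729497, 88) ≈ -31017.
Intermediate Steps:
Function('a')(B, o) = Add(o, Mul(2, B))
Function('q')(w) = Mul(Rational(-41, 176), w) (Function('q')(w) = Mul(Mul(-41, Rational(1, 176)), w) = Mul(Rational(-41, 176), w))
Add(Add(Add(Add(-6585, Function('a')(50, -48)), Function('L')(32)), -24531), Mul(-1, Function('q')(30))) = Add(Add(Add(Add(-6585, Add(-48, Mul(2, 50))), Add(72, Mul(-1, 32))), -24531), Mul(-1, Mul(Rational(-41, 176), 30))) = Add(Add(Add(Add(-6585, Add(-48, 100)), Add(72, -32)), -24531), Mul(-1, Rational(-615, 88))) = Add(Add(Add(Add(-6585, 52), 40), -24531), Rational(615, 88)) = Add(Add(Add(-6533, 40), -24531), Rational(615, 88)) = Add(Add(-6493, -24531), Rational(615, 88)) = Add(-31024, Rational(615, 88)) = Rational(-2729497, 88)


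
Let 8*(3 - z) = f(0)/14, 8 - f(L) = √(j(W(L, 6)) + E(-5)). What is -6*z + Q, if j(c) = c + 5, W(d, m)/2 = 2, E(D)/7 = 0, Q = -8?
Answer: -1441/56 ≈ -25.732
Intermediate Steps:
E(D) = 0 (E(D) = 7*0 = 0)
W(d, m) = 4 (W(d, m) = 2*2 = 4)
j(c) = 5 + c
f(L) = 5 (f(L) = 8 - √((5 + 4) + 0) = 8 - √(9 + 0) = 8 - √9 = 8 - 1*3 = 8 - 3 = 5)
z = 331/112 (z = 3 - 5/(8*14) = 3 - ⅛*5/14 = 3 - 5/112 = 331/112 ≈ 2.9554)
-6*z + Q = -6*331/112 - 8 = -993/56 - 8 = -1441/56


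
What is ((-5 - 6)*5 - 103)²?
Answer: 24964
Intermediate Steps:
((-5 - 6)*5 - 103)² = (-11*5 - 103)² = (-55 - 103)² = (-158)² = 24964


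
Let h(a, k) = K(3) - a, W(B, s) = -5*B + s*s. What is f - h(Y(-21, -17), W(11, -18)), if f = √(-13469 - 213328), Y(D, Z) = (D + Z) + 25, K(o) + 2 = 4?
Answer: -15 + I*√226797 ≈ -15.0 + 476.23*I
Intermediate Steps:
K(o) = 2 (K(o) = -2 + 4 = 2)
Y(D, Z) = 25 + D + Z
f = I*√226797 (f = √(-226797) = I*√226797 ≈ 476.23*I)
W(B, s) = s² - 5*B (W(B, s) = -5*B + s² = s² - 5*B)
h(a, k) = 2 - a
f - h(Y(-21, -17), W(11, -18)) = I*√226797 - (2 - (25 - 21 - 17)) = I*√226797 - (2 - 1*(-13)) = I*√226797 - (2 + 13) = I*√226797 - 1*15 = I*√226797 - 15 = -15 + I*√226797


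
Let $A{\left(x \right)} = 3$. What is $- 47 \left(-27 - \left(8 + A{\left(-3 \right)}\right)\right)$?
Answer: $1786$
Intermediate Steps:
$- 47 \left(-27 - \left(8 + A{\left(-3 \right)}\right)\right) = - 47 \left(-27 - 11\right) = \left(-47\right) \left(-38\right) = 1786$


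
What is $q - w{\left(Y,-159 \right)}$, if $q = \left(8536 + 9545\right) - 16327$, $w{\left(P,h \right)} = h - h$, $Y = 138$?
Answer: $1754$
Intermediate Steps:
$w{\left(P,h \right)} = 0$
$q = 1754$ ($q = 18081 - 16327 = 1754$)
$q - w{\left(Y,-159 \right)} = 1754 - 0 = 1754 + 0 = 1754$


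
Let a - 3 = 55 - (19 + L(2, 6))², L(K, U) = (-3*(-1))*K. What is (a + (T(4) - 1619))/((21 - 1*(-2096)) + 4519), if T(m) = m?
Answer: -1091/3318 ≈ -0.32881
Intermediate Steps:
L(K, U) = 3*K
a = -567 (a = 3 + (55 - (19 + 3*2)²) = 3 + (55 - (19 + 6)²) = 3 + (55 - 1*25²) = 3 + (55 - 1*625) = 3 + (55 - 625) = 3 - 570 = -567)
(a + (T(4) - 1619))/((21 - 1*(-2096)) + 4519) = (-567 + (4 - 1619))/((21 - 1*(-2096)) + 4519) = (-567 - 1615)/((21 + 2096) + 4519) = -2182/(2117 + 4519) = -2182/6636 = -2182*1/6636 = -1091/3318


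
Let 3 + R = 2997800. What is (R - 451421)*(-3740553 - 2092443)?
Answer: -14853001022496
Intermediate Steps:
R = 2997797 (R = -3 + 2997800 = 2997797)
(R - 451421)*(-3740553 - 2092443) = (2997797 - 451421)*(-3740553 - 2092443) = 2546376*(-5832996) = -14853001022496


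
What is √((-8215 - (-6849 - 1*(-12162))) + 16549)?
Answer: √3021 ≈ 54.964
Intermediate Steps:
√((-8215 - (-6849 - 1*(-12162))) + 16549) = √((-8215 - (-6849 + 12162)) + 16549) = √((-8215 - 1*5313) + 16549) = √((-8215 - 5313) + 16549) = √(-13528 + 16549) = √3021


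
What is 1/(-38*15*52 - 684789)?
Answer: -1/714429 ≈ -1.3997e-6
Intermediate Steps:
1/(-38*15*52 - 684789) = 1/(-570*52 - 684789) = 1/(-29640 - 684789) = 1/(-714429) = -1/714429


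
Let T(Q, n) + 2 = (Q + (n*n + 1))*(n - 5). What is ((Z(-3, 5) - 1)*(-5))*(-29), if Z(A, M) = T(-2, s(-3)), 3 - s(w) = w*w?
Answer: -56260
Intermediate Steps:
s(w) = 3 - w**2 (s(w) = 3 - w*w = 3 - w**2)
T(Q, n) = -2 + (-5 + n)*(1 + Q + n**2) (T(Q, n) = -2 + (Q + (n*n + 1))*(n - 5) = -2 + (Q + (n**2 + 1))*(-5 + n) = -2 + (Q + (1 + n**2))*(-5 + n) = -2 + (1 + Q + n**2)*(-5 + n) = -2 + (-5 + n)*(1 + Q + n**2))
Z(A, M) = -387 (Z(A, M) = -7 + (3 - 1*(-3)**2) + (3 - 1*(-3)**2)**3 - 5*(-2) - 5*(3 - 1*(-3)**2)**2 - 2*(3 - 1*(-3)**2) = -7 + (3 - 1*9) + (3 - 1*9)**3 + 10 - 5*(3 - 1*9)**2 - 2*(3 - 1*9) = -7 + (3 - 9) + (3 - 9)**3 + 10 - 5*(3 - 9)**2 - 2*(3 - 9) = -7 - 6 + (-6)**3 + 10 - 5*(-6)**2 - 2*(-6) = -7 - 6 - 216 + 10 - 5*36 + 12 = -7 - 6 - 216 + 10 - 180 + 12 = -387)
((Z(-3, 5) - 1)*(-5))*(-29) = ((-387 - 1)*(-5))*(-29) = -388*(-5)*(-29) = 1940*(-29) = -56260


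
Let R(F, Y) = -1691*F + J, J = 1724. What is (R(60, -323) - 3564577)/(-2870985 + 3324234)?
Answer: -3664313/453249 ≈ -8.0845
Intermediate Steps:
R(F, Y) = 1724 - 1691*F (R(F, Y) = -1691*F + 1724 = 1724 - 1691*F)
(R(60, -323) - 3564577)/(-2870985 + 3324234) = ((1724 - 1691*60) - 3564577)/(-2870985 + 3324234) = ((1724 - 101460) - 3564577)/453249 = (-99736 - 3564577)*(1/453249) = -3664313*1/453249 = -3664313/453249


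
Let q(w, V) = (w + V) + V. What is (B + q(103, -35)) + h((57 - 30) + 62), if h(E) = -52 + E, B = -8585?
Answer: -8515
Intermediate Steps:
q(w, V) = w + 2*V (q(w, V) = (V + w) + V = w + 2*V)
(B + q(103, -35)) + h((57 - 30) + 62) = (-8585 + (103 + 2*(-35))) + (-52 + ((57 - 30) + 62)) = (-8585 + (103 - 70)) + (-52 + (27 + 62)) = (-8585 + 33) + (-52 + 89) = -8552 + 37 = -8515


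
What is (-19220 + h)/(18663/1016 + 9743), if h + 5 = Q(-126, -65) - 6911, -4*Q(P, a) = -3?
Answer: -26553414/9917551 ≈ -2.6774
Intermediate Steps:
Q(P, a) = 3/4 (Q(P, a) = -1/4*(-3) = 3/4)
h = -27661/4 (h = -5 + (3/4 - 6911) = -5 - 27641/4 = -27661/4 ≈ -6915.3)
(-19220 + h)/(18663/1016 + 9743) = (-19220 - 27661/4)/(18663/1016 + 9743) = -104541/(4*(18663*(1/1016) + 9743)) = -104541/(4*(18663/1016 + 9743)) = -104541/(4*9917551/1016) = -104541/4*1016/9917551 = -26553414/9917551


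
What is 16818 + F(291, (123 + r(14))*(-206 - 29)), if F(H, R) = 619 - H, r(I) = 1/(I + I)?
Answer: 17146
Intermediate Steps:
r(I) = 1/(2*I)
16818 + F(291, (123 + r(14))*(-206 - 29)) = 16818 + (619 - 1*291) = 16818 + (619 - 291) = 16818 + 328 = 17146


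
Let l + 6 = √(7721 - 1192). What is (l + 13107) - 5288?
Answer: 7813 + √6529 ≈ 7893.8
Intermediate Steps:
l = -6 + √6529 (l = -6 + √(7721 - 1192) = -6 + √6529 ≈ 74.802)
(l + 13107) - 5288 = ((-6 + √6529) + 13107) - 5288 = (13101 + √6529) - 5288 = 7813 + √6529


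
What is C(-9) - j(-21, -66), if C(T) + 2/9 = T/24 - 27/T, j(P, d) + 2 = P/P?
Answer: 245/72 ≈ 3.4028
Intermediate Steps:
j(P, d) = -1 (j(P, d) = -2 + P/P = -2 + 1 = -1)
C(T) = -2/9 - 27/T + T/24 (C(T) = -2/9 + (T/24 - 27/T) = -2/9 + (-27/T + T/24) = -2/9 - 27/T + T/24)
C(-9) - j(-21, -66) = (-2/9 - 27/(-9) + (1/24)*(-9)) - 1*(-1) = (-2/9 - 27*(-⅑) - 3/8) + 1 = (-2/9 + 3 - 3/8) + 1 = 173/72 + 1 = 245/72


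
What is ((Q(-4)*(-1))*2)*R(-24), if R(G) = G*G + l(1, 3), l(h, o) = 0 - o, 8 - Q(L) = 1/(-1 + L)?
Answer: -46986/5 ≈ -9397.2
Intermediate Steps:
Q(L) = 8 - 1/(-1 + L)
l(h, o) = -o
R(G) = -3 + G² (R(G) = G*G - 1*3 = G² - 3 = -3 + G²)
((Q(-4)*(-1))*2)*R(-24) = ((((-9 + 8*(-4))/(-1 - 4))*(-1))*2)*(-3 + (-24)²) = ((((-9 - 32)/(-5))*(-1))*2)*(-3 + 576) = ((-⅕*(-41)*(-1))*2)*573 = (((41/5)*(-1))*2)*573 = -41/5*2*573 = -82/5*573 = -46986/5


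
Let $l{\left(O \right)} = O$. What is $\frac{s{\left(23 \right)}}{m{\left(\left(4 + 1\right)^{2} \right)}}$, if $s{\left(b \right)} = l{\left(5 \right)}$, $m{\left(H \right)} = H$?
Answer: $\frac{1}{5} \approx 0.2$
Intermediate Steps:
$s{\left(b \right)} = 5$
$\frac{s{\left(23 \right)}}{m{\left(\left(4 + 1\right)^{2} \right)}} = \frac{5}{\left(4 + 1\right)^{2}} = \frac{5}{5^{2}} = \frac{5}{25} = 5 \cdot \frac{1}{25} = \frac{1}{5}$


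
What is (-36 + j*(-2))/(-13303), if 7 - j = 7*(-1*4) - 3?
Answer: 112/13303 ≈ 0.0084192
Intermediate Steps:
j = 38 (j = 7 - (7*(-1*4) - 3) = 7 - (7*(-4) - 3) = 7 - (-28 - 3) = 7 - 1*(-31) = 7 + 31 = 38)
(-36 + j*(-2))/(-13303) = (-36 + 38*(-2))/(-13303) = (-36 - 76)*(-1/13303) = -112*(-1/13303) = 112/13303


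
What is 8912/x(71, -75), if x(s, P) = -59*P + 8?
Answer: 8912/4433 ≈ 2.0104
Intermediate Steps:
x(s, P) = 8 - 59*P
8912/x(71, -75) = 8912/(8 - 59*(-75)) = 8912/(8 + 4425) = 8912/4433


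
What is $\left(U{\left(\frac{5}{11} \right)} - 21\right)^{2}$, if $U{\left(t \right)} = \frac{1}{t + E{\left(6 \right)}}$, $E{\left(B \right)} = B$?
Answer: $\frac{2190400}{5041} \approx 434.52$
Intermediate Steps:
$U{\left(t \right)} = \frac{1}{6 + t}$ ($U{\left(t \right)} = \frac{1}{t + 6} = \frac{1}{6 + t}$)
$\left(U{\left(\frac{5}{11} \right)} - 21\right)^{2} = \left(\frac{1}{6 + \frac{5}{11}} - 21\right)^{2} = \left(\frac{1}{\frac{71}{11}} - 21\right)^{2} = \left(\frac{11}{71} - 21\right)^{2} = \left(- \frac{1480}{71}\right)^{2} = \frac{2190400}{5041}$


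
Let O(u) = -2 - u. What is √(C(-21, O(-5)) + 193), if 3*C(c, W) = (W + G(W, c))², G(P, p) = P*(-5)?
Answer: √241 ≈ 15.524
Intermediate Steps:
G(P, p) = -5*P
C(c, W) = 16*W²/3 (C(c, W) = (W - 5*W)²/3 = (-4*W)²/3 = (16*W²)/3 = 16*W²/3)
√(C(-21, O(-5)) + 193) = √(16*(-2 - 1*(-5))²/3 + 193) = √(16*(-2 + 5)²/3 + 193) = √((16/3)*3² + 193) = √((16/3)*9 + 193) = √(48 + 193) = √241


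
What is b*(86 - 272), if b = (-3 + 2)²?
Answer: -186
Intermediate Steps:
b = 1 (b = (-1)² = 1)
b*(86 - 272) = 1*(86 - 272) = 1*(-186) = -186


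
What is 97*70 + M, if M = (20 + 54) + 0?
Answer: 6864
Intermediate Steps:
M = 74 (M = 74 + 0 = 74)
97*70 + M = 97*70 + 74 = 6790 + 74 = 6864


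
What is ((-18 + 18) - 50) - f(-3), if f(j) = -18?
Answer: -32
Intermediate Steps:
((-18 + 18) - 50) - f(-3) = ((-18 + 18) - 50) - 1*(-18) = (0 - 50) + 18 = -50 + 18 = -32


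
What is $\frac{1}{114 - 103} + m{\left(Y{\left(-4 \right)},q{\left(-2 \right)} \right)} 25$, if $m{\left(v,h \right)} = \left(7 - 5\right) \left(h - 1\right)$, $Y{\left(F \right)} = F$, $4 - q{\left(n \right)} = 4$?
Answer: $- \frac{549}{11} \approx -49.909$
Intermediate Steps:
$q{\left(n \right)} = 0$ ($q{\left(n \right)} = 4 - 4 = 0$)
$m{\left(v,h \right)} = -2 + 2 h$ ($m{\left(v,h \right)} = 2 \left(-1 + h\right) = -2 + 2 h$)
$\frac{1}{114 - 103} + m{\left(Y{\left(-4 \right)},q{\left(-2 \right)} \right)} 25 = \frac{1}{114 - 103} + \left(-2 + 2 \cdot 0\right) 25 = \frac{1}{11} + \left(-2 + 0\right) 25 = \frac{1}{11} - 50 = - \frac{549}{11}$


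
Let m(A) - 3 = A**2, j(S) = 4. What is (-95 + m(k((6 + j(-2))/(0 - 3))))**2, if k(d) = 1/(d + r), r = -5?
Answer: 3305215081/390625 ≈ 8461.3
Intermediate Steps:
k(d) = 1/(-5 + d) (k(d) = 1/(d - 5) = 1/(-5 + d))
m(A) = 3 + A**2
(-95 + m(k((6 + j(-2))/(0 - 3))))**2 = (-95 + (3 + (1/(-5 + (6 + 4)/(0 - 3)))**2))**2 = (-95 + (3 + (1/(-5 + 10/(-3)))**2))**2 = (-95 + (3 + (1/(-5 + 10*(-1/3)))**2))**2 = (-95 + (3 + (1/(-5 - 10/3))**2))**2 = (-95 + (3 + (1/(-25/3))**2))**2 = (-95 + (3 + (-3/25)**2))**2 = (-95 + (3 + 9/625))**2 = (-95 + 1884/625)**2 = (-57491/625)**2 = 3305215081/390625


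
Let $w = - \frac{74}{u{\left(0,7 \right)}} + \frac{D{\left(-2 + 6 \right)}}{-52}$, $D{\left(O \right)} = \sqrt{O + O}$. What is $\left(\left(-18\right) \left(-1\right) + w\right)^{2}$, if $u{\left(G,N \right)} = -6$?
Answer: $\frac{2798987}{3042} - \frac{7 \sqrt{2}}{3} \approx 916.81$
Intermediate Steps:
$D{\left(O \right)} = \sqrt{2} \sqrt{O}$ ($D{\left(O \right)} = \sqrt{2 O} = \sqrt{2} \sqrt{O}$)
$w = \frac{37}{3} - \frac{\sqrt{2}}{26}$ ($w = - \frac{74}{-6} + \frac{\sqrt{2} \sqrt{-2 + 6}}{-52} = \left(-74\right) \left(- \frac{1}{6}\right) + \sqrt{2} \sqrt{4} \left(- \frac{1}{52}\right) = \frac{37}{3} + \sqrt{2} \cdot 2 \left(- \frac{1}{52}\right) = \frac{37}{3} + 2 \sqrt{2} \left(- \frac{1}{52}\right) = \frac{37}{3} - \frac{\sqrt{2}}{26} \approx 12.279$)
$\left(\left(-18\right) \left(-1\right) + w\right)^{2} = \left(\left(-18\right) \left(-1\right) + \left(\frac{37}{3} - \frac{\sqrt{2}}{26}\right)\right)^{2} = \left(18 + \left(\frac{37}{3} - \frac{\sqrt{2}}{26}\right)\right)^{2} = \left(\frac{91}{3} - \frac{\sqrt{2}}{26}\right)^{2}$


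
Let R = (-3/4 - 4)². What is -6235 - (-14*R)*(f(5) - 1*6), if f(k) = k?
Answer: -52407/8 ≈ -6550.9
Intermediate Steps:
R = 361/16 (R = (-3*¼ - 4)² = (-¾ - 4)² = (-19/4)² = 361/16 ≈ 22.563)
-6235 - (-14*R)*(f(5) - 1*6) = -6235 - (-14*361/16)*(5 - 1*6) = -6235 - (-2527)*(5 - 6)/8 = -6235 - (-2527)*(-1)/8 = -6235 - 1*2527/8 = -6235 - 2527/8 = -52407/8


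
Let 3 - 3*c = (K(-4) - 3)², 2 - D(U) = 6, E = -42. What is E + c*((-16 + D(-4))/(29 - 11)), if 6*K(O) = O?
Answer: -9266/243 ≈ -38.132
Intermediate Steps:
D(U) = -4 (D(U) = 2 - 1*6 = 2 - 6 = -4)
K(O) = O/6
c = -94/27 (c = 1 - ((⅙)*(-4) - 3)²/3 = 1 - (-⅔ - 3)²/3 = 1 - (-11/3)²/3 = 1 - ⅓*121/9 = 1 - 121/27 = -94/27 ≈ -3.4815)
E + c*((-16 + D(-4))/(29 - 11)) = -42 - 94*(-16 - 4)/(27*(29 - 11)) = -42 - (-1880)/(27*18) = -42 - 94/27*(-10/9) = -42 + 940/243 = -9266/243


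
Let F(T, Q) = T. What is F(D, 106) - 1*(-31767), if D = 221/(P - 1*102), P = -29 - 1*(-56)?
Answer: 2382304/75 ≈ 31764.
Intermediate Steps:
P = 27 (P = -29 + 56 = 27)
D = -221/75 (D = 221/(27 - 1*102) = 221/(27 - 102) = 221/(-75) = 221*(-1/75) = -221/75 ≈ -2.9467)
F(D, 106) - 1*(-31767) = -221/75 - 1*(-31767) = -221/75 + 31767 = 2382304/75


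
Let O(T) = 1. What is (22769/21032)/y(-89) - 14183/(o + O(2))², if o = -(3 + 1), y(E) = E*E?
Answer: -2362809191455/1499350248 ≈ -1575.9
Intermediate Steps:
y(E) = E²
o = -4 (o = -1*4 = -4)
(22769/21032)/y(-89) - 14183/(o + O(2))² = (22769/21032)/((-89)²) - 14183/(-4 + 1)² = (22769*(1/21032))/7921 - 14183/((-3)²) = (22769/21032)*(1/7921) - 14183/9 = 22769/166594472 - 14183*⅑ = 22769/166594472 - 14183/9 = -2362809191455/1499350248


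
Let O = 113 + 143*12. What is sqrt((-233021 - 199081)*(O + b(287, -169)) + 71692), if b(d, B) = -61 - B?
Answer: I*sqrt(836909882) ≈ 28929.0*I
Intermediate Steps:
O = 1829 (O = 113 + 1716 = 1829)
sqrt((-233021 - 199081)*(O + b(287, -169)) + 71692) = sqrt((-233021 - 199081)*(1829 + (-61 - 1*(-169))) + 71692) = sqrt(-432102*(1829 + (-61 + 169)) + 71692) = sqrt(-432102*(1829 + 108) + 71692) = sqrt(-432102*1937 + 71692) = sqrt(-836981574 + 71692) = sqrt(-836909882) = I*sqrt(836909882)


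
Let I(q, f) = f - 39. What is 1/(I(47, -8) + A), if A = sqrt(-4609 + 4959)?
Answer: -47/1859 - 5*sqrt(14)/1859 ≈ -0.035346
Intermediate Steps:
A = 5*sqrt(14) (A = sqrt(350) = 5*sqrt(14) ≈ 18.708)
I(q, f) = -39 + f
1/(I(47, -8) + A) = 1/((-39 - 8) + 5*sqrt(14)) = 1/(-47 + 5*sqrt(14))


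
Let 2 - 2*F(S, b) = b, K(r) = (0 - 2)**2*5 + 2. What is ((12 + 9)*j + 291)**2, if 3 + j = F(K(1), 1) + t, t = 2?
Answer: 314721/4 ≈ 78680.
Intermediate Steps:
K(r) = 22 (K(r) = (-2)**2*5 + 2 = 4*5 + 2 = 20 + 2 = 22)
F(S, b) = 1 - b/2
j = -1/2 (j = -3 + ((1 - 1/2*1) + 2) = -3 + ((1 - 1/2) + 2) = -3 + (1/2 + 2) = -3 + 5/2 = -1/2 ≈ -0.50000)
((12 + 9)*j + 291)**2 = ((12 + 9)*(-1/2) + 291)**2 = (21*(-1/2) + 291)**2 = (-21/2 + 291)**2 = (561/2)**2 = 314721/4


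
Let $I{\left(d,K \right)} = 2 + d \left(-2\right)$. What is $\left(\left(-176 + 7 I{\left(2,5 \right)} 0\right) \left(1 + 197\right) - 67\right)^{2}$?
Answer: $1219057225$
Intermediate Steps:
$I{\left(d,K \right)} = 2 - 2 d$
$\left(\left(-176 + 7 I{\left(2,5 \right)} 0\right) \left(1 + 197\right) - 67\right)^{2} = \left(\left(-176 + 7 \left(2 - 4\right) 0\right) \left(1 + 197\right) - 67\right)^{2} = \left(\left(-176 + 7 \left(2 - 4\right) 0\right) 198 - 67\right)^{2} = \left(\left(-176 + 7 \left(-2\right) 0\right) 198 - 67\right)^{2} = \left(\left(-176 - 0\right) 198 - 67\right)^{2} = \left(\left(-176 + 0\right) 198 - 67\right)^{2} = \left(\left(-176\right) 198 - 67\right)^{2} = \left(-34848 - 67\right)^{2} = \left(-34915\right)^{2} = 1219057225$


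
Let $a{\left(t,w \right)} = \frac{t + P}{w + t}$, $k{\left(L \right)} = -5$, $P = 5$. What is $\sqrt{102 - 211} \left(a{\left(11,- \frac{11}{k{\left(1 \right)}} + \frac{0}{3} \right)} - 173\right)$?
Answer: $- \frac{5669 i \sqrt{109}}{33} \approx - 1793.5 i$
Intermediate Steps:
$a{\left(t,w \right)} = \frac{5 + t}{t + w}$ ($a{\left(t,w \right)} = \frac{t + 5}{w + t} = \frac{5 + t}{t + w}$)
$\sqrt{102 - 211} \left(a{\left(11,- \frac{11}{k{\left(1 \right)}} + \frac{0}{3} \right)} - 173\right) = \sqrt{102 - 211} \left(\frac{5 + 11}{11 + \left(- \frac{11}{-5} + \frac{0}{3}\right)} - 173\right) = \sqrt{-109} \left(\frac{1}{11 + \left(\left(-11\right) \left(- \frac{1}{5}\right) + 0 \cdot \frac{1}{3}\right)} 16 - 173\right) = i \sqrt{109} \left(\frac{1}{11 + \left(\frac{11}{5} + 0\right)} 16 - 173\right) = i \sqrt{109} \left(\frac{1}{11 + \frac{11}{5}} \cdot 16 - 173\right) = i \sqrt{109} \left(\frac{1}{\frac{66}{5}} \cdot 16 - 173\right) = i \sqrt{109} \left(\frac{5}{66} \cdot 16 - 173\right) = i \sqrt{109} \left(\frac{40}{33} - 173\right) = i \sqrt{109} \left(- \frac{5669}{33}\right) = - \frac{5669 i \sqrt{109}}{33}$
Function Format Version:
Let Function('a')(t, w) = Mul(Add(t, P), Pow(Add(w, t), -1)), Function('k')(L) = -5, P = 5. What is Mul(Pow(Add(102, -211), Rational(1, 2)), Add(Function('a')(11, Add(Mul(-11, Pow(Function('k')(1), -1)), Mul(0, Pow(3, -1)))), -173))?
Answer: Mul(Rational(-5669, 33), I, Pow(109, Rational(1, 2))) ≈ Mul(-1793.5, I)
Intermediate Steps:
Function('a')(t, w) = Mul(Pow(Add(t, w), -1), Add(5, t)) (Function('a')(t, w) = Mul(Add(t, 5), Pow(Add(w, t), -1)) = Mul(Add(5, t), Pow(Add(t, w), -1)) = Mul(Pow(Add(t, w), -1), Add(5, t)))
Mul(Pow(Add(102, -211), Rational(1, 2)), Add(Function('a')(11, Add(Mul(-11, Pow(Function('k')(1), -1)), Mul(0, Pow(3, -1)))), -173)) = Mul(Pow(Add(102, -211), Rational(1, 2)), Add(Mul(Pow(Add(11, Add(Mul(-11, Pow(-5, -1)), Mul(0, Pow(3, -1)))), -1), Add(5, 11)), -173)) = Mul(Pow(-109, Rational(1, 2)), Add(Mul(Pow(Add(11, Add(Mul(-11, Rational(-1, 5)), Mul(0, Rational(1, 3)))), -1), 16), -173)) = Mul(Mul(I, Pow(109, Rational(1, 2))), Add(Mul(Pow(Add(11, Add(Rational(11, 5), 0)), -1), 16), -173)) = Mul(Mul(I, Pow(109, Rational(1, 2))), Add(Mul(Pow(Add(11, Rational(11, 5)), -1), 16), -173)) = Mul(Mul(I, Pow(109, Rational(1, 2))), Add(Mul(Pow(Rational(66, 5), -1), 16), -173)) = Mul(Mul(I, Pow(109, Rational(1, 2))), Add(Mul(Rational(5, 66), 16), -173)) = Mul(Mul(I, Pow(109, Rational(1, 2))), Add(Rational(40, 33), -173)) = Mul(Mul(I, Pow(109, Rational(1, 2))), Rational(-5669, 33)) = Mul(Rational(-5669, 33), I, Pow(109, Rational(1, 2)))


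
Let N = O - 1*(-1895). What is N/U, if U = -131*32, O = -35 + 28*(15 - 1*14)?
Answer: -59/131 ≈ -0.45038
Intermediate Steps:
O = -7 (O = -35 + 28*(15 - 14) = -35 + 28*1 = -35 + 28 = -7)
N = 1888 (N = -7 - 1*(-1895) = -7 + 1895 = 1888)
U = -4192
N/U = 1888/(-4192) = 1888*(-1/4192) = -59/131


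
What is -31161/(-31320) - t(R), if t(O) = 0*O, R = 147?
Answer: 10387/10440 ≈ 0.99492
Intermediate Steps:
t(O) = 0
-31161/(-31320) - t(R) = -31161/(-31320) - 1*0 = -31161*(-1/31320) + 0 = 10387/10440 + 0 = 10387/10440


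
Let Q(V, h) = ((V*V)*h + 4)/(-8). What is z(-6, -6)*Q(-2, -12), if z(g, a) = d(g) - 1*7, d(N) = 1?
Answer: -33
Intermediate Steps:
z(g, a) = -6 (z(g, a) = 1 - 1*7 = 1 - 7 = -6)
Q(V, h) = -1/2 - h*V**2/8 (Q(V, h) = (V**2*h + 4)*(-1/8) = (h*V**2 + 4)*(-1/8) = (4 + h*V**2)*(-1/8) = -1/2 - h*V**2/8)
z(-6, -6)*Q(-2, -12) = -6*(-1/2 - 1/8*(-12)*(-2)**2) = -6*(-1/2 - 1/8*(-12)*4) = -6*(-1/2 + 6) = -6*11/2 = -33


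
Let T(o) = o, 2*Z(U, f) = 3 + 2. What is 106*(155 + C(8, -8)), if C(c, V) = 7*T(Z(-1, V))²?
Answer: 42135/2 ≈ 21068.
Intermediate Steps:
Z(U, f) = 5/2 (Z(U, f) = (3 + 2)/2 = (½)*5 = 5/2)
C(c, V) = 175/4 (C(c, V) = 7*(5/2)² = 7*(25/4) = 175/4)
106*(155 + C(8, -8)) = 106*(155 + 175/4) = 106*(795/4) = 42135/2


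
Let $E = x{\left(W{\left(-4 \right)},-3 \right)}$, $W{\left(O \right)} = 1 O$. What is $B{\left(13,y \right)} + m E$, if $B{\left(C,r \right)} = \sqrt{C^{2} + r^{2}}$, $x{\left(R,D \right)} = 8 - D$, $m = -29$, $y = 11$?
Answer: $-319 + \sqrt{290} \approx -301.97$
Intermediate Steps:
$W{\left(O \right)} = O$
$E = 11$ ($E = 8 - -3 = 8 + 3 = 11$)
$B{\left(13,y \right)} + m E = \sqrt{13^{2} + 11^{2}} - 319 = \sqrt{169 + 121} - 319 = \sqrt{290} - 319 = -319 + \sqrt{290}$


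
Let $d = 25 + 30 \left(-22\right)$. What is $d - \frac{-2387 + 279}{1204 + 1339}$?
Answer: $- \frac{1612697}{2543} \approx -634.17$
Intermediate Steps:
$d = -635$ ($d = 25 - 660 = -635$)
$d - \frac{-2387 + 279}{1204 + 1339} = -635 - \frac{-2387 + 279}{1204 + 1339} = -635 - - \frac{2108}{2543} = -635 + \frac{2108}{2543} = - \frac{1612697}{2543}$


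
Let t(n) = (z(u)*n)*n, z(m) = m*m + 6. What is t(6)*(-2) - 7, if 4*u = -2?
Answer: -457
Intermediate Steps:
u = -½ (u = (¼)*(-2) = -½ ≈ -0.50000)
z(m) = 6 + m² (z(m) = m² + 6 = 6 + m²)
t(n) = 25*n²/4 (t(n) = ((6 + (-½)²)*n)*n = ((6 + ¼)*n)*n = (25*n/4)*n = 25*n²/4)
t(6)*(-2) - 7 = ((25/4)*6²)*(-2) - 7 = ((25/4)*36)*(-2) - 7 = 225*(-2) - 7 = -450 - 7 = -457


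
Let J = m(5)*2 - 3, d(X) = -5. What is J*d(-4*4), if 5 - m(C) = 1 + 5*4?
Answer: 175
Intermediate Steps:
m(C) = -16 (m(C) = 5 - (1 + 5*4) = 5 - (1 + 20) = 5 - 1*21 = 5 - 21 = -16)
J = -35 (J = -16*2 - 3 = -32 - 3 = -35)
J*d(-4*4) = -35*(-5) = 175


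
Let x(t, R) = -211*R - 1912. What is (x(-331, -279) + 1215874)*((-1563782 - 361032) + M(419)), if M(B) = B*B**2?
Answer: 91179560528595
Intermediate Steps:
M(B) = B**3
x(t, R) = -1912 - 211*R
(x(-331, -279) + 1215874)*((-1563782 - 361032) + M(419)) = ((-1912 - 211*(-279)) + 1215874)*((-1563782 - 361032) + 419**3) = ((-1912 + 58869) + 1215874)*(-1924814 + 73560059) = (56957 + 1215874)*71635245 = 1272831*71635245 = 91179560528595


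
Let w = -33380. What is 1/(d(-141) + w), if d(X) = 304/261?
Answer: -261/8711876 ≈ -2.9959e-5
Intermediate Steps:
d(X) = 304/261 (d(X) = 304*(1/261) = 304/261)
1/(d(-141) + w) = 1/(304/261 - 33380) = 1/(-8711876/261) = -261/8711876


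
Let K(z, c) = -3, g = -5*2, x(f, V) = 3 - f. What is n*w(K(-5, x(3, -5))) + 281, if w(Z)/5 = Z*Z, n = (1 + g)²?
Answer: 3926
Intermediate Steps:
g = -10
n = 81 (n = (1 - 10)² = (-9)² = 81)
w(Z) = 5*Z² (w(Z) = 5*(Z*Z) = 5*Z²)
n*w(K(-5, x(3, -5))) + 281 = 81*(5*(-3)²) + 281 = 81*(5*9) + 281 = 81*45 + 281 = 3645 + 281 = 3926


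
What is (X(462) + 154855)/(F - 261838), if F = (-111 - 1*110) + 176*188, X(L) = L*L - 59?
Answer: -368240/228971 ≈ -1.6082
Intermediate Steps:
X(L) = -59 + L**2 (X(L) = L**2 - 59 = -59 + L**2)
F = 32867 (F = (-111 - 110) + 33088 = -221 + 33088 = 32867)
(X(462) + 154855)/(F - 261838) = ((-59 + 462**2) + 154855)/(32867 - 261838) = ((-59 + 213444) + 154855)/(-228971) = (213385 + 154855)*(-1/228971) = 368240*(-1/228971) = -368240/228971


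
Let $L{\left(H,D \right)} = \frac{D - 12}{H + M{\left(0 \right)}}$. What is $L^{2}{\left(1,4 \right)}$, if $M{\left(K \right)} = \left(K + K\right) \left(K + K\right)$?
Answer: $64$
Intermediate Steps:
$M{\left(K \right)} = 4 K^{2}$ ($M{\left(K \right)} = 2 K 2 K = 4 K^{2}$)
$L{\left(H,D \right)} = \frac{-12 + D}{H}$ ($L{\left(H,D \right)} = \frac{D - 12}{H + 4 \cdot 0^{2}} = \frac{-12 + D}{H + 4 \cdot 0} = \frac{-12 + D}{H + 0} = \frac{-12 + D}{H}$)
$L^{2}{\left(1,4 \right)} = \left(\frac{-12 + 4}{1}\right)^{2} = \left(1 \left(-8\right)\right)^{2} = \left(-8\right)^{2} = 64$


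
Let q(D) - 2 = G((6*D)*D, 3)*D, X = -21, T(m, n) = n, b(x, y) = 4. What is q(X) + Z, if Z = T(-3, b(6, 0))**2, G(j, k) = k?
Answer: -45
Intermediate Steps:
Z = 16 (Z = 4**2 = 16)
q(D) = 2 + 3*D
q(X) + Z = (2 + 3*(-21)) + 16 = (2 - 63) + 16 = -61 + 16 = -45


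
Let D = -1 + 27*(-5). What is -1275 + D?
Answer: -1411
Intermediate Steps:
D = -136 (D = -1 - 135 = -136)
-1275 + D = -1275 - 136 = -1411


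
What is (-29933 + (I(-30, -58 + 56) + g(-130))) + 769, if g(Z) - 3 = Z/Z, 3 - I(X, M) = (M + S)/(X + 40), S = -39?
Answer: -291529/10 ≈ -29153.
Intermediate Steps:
I(X, M) = 3 - (-39 + M)/(40 + X) (I(X, M) = 3 - (M - 39)/(X + 40) = 3 - (-39 + M)/(40 + X))
g(Z) = 4 (g(Z) = 3 + Z/Z = 3 + 1 = 4)
(-29933 + (I(-30, -58 + 56) + g(-130))) + 769 = (-29933 + ((159 - (-58 + 56) + 3*(-30))/(40 - 30) + 4)) + 769 = (-29933 + ((159 - 1*(-2) - 90)/10 + 4)) + 769 = (-29933 + ((159 + 2 - 90)/10 + 4)) + 769 = (-29933 + ((1/10)*71 + 4)) + 769 = (-29933 + (71/10 + 4)) + 769 = (-29933 + 111/10) + 769 = -299219/10 + 769 = -291529/10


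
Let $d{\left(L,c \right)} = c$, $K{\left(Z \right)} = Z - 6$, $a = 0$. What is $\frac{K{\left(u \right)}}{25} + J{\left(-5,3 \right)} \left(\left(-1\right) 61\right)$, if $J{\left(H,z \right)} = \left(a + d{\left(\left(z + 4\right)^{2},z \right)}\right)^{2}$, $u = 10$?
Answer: $- \frac{13721}{25} \approx -548.84$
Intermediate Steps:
$K{\left(Z \right)} = -6 + Z$ ($K{\left(Z \right)} = Z - 6 = -6 + Z$)
$J{\left(H,z \right)} = z^{2}$ ($J{\left(H,z \right)} = \left(0 + z\right)^{2} = z^{2}$)
$\frac{K{\left(u \right)}}{25} + J{\left(-5,3 \right)} \left(\left(-1\right) 61\right) = \frac{-6 + 10}{25} + 3^{2} \left(\left(-1\right) 61\right) = 4 \cdot \frac{1}{25} + 9 \left(-61\right) = \frac{4}{25} - 549 = - \frac{13721}{25}$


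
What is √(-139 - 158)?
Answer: 3*I*√33 ≈ 17.234*I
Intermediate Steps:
√(-139 - 158) = √(-297) = 3*I*√33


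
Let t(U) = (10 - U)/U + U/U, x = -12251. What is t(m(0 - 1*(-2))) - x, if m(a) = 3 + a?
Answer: 12253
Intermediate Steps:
t(U) = 1 + (10 - U)/U (t(U) = (10 - U)/U + 1 = 1 + (10 - U)/U)
t(m(0 - 1*(-2))) - x = 10/(3 + (0 - 1*(-2))) - 1*(-12251) = 10/(3 + (0 + 2)) + 12251 = 10/(3 + 2) + 12251 = 10/5 + 12251 = 10*(⅕) + 12251 = 2 + 12251 = 12253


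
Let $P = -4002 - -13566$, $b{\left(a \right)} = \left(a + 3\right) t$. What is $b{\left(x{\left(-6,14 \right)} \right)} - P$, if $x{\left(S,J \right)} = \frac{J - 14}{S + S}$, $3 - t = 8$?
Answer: $-9579$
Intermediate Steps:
$t = -5$ ($t = 3 - 8 = -5$)
$x{\left(S,J \right)} = \frac{-14 + J}{2 S}$
$b{\left(a \right)} = -15 - 5 a$ ($b{\left(a \right)} = \left(a + 3\right) \left(-5\right) = \left(3 + a\right) \left(-5\right) = -15 - 5 a$)
$P = 9564$ ($P = -4002 + 13566 = 9564$)
$b{\left(x{\left(-6,14 \right)} \right)} - P = \left(-15 - 5 \frac{-14 + 14}{2 \left(-6\right)}\right) - 9564 = \left(-15 - 5 \cdot \frac{1}{2} \left(- \frac{1}{6}\right) 0\right) - 9564 = \left(-15 - 0\right) - 9564 = \left(-15 + 0\right) - 9564 = -15 - 9564 = -9579$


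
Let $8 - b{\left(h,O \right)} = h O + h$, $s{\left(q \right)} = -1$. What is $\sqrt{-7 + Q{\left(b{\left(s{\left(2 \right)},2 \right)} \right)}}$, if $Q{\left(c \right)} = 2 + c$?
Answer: $\sqrt{6} \approx 2.4495$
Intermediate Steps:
$b{\left(h,O \right)} = 8 - h - O h$ ($b{\left(h,O \right)} = 8 - \left(h O + h\right) = 8 - \left(O h + h\right) = 8 - \left(h + O h\right) = 8 - h - O h$)
$\sqrt{-7 + Q{\left(b{\left(s{\left(2 \right)},2 \right)} \right)}} = \sqrt{-7 + \left(2 - \left(-9 - 2\right)\right)} = \sqrt{-7 + \left(2 + \left(8 + 1 + 2\right)\right)} = \sqrt{-7 + \left(2 + 11\right)} = \sqrt{-7 + 13} = \sqrt{6}$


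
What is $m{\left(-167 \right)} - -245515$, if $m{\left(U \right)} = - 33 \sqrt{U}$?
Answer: $245515 - 33 i \sqrt{167} \approx 2.4552 \cdot 10^{5} - 426.45 i$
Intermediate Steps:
$m{\left(-167 \right)} - -245515 = - 33 \sqrt{-167} - -245515 = - 33 i \sqrt{167} + 245515 = 245515 - 33 i \sqrt{167}$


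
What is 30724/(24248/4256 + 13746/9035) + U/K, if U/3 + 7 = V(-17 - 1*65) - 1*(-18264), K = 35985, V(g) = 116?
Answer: 253148889594223/59457427745 ≈ 4257.6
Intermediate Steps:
U = 55119 (U = -21 + 3*(116 - 1*(-18264)) = -21 + 3*(116 + 18264) = -21 + 3*18380 = -21 + 55140 = 55119)
30724/(24248/4256 + 13746/9035) + U/K = 30724/(24248/4256 + 13746/9035) + 55119/35985 = 30724/(24248*(1/4256) + 13746*(1/9035)) + 55119*(1/35985) = 30724/(433/76 + 13746/9035) + 18373/11995 = 30724/(4956851/686660) + 18373/11995 = 30724*(686660/4956851) + 18373/11995 = 21096941840/4956851 + 18373/11995 = 253148889594223/59457427745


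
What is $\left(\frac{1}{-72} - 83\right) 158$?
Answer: $- \frac{472183}{36} \approx -13116.0$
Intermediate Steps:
$\left(\frac{1}{-72} - 83\right) 158 = \left(- \frac{1}{72} - 83\right) 158 = \left(- \frac{5977}{72}\right) 158 = - \frac{472183}{36}$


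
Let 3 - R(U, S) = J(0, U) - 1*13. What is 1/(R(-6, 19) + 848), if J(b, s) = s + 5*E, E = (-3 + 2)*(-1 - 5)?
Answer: 1/840 ≈ 0.0011905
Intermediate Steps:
E = 6 (E = -1*(-6) = 6)
J(b, s) = 30 + s (J(b, s) = s + 5*6 = s + 30 = 30 + s)
R(U, S) = -14 - U (R(U, S) = 3 - ((30 + U) - 1*13) = 3 - ((30 + U) - 13) = 3 - (17 + U) = 3 + (-17 - U) = -14 - U)
1/(R(-6, 19) + 848) = 1/((-14 - 1*(-6)) + 848) = 1/((-14 + 6) + 848) = 1/(-8 + 848) = 1/840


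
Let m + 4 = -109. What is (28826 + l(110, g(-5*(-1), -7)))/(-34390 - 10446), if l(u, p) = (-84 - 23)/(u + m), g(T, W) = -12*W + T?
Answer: -86585/134508 ≈ -0.64372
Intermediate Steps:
m = -113 (m = -4 - 109 = -113)
g(T, W) = T - 12*W
l(u, p) = -107/(-113 + u) (l(u, p) = (-84 - 23)/(u - 113) = -107/(-113 + u))
(28826 + l(110, g(-5*(-1), -7)))/(-34390 - 10446) = (28826 - 107/(-113 + 110))/(-34390 - 10446) = (28826 - 107/(-3))/(-44836) = (28826 - 107*(-⅓))*(-1/44836) = (28826 + 107/3)*(-1/44836) = (86585/3)*(-1/44836) = -86585/134508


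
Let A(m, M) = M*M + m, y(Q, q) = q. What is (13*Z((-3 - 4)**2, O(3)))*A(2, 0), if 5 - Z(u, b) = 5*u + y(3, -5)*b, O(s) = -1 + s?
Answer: -5980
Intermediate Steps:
A(m, M) = m + M**2 (A(m, M) = M**2 + m = m + M**2)
Z(u, b) = 5 - 5*u + 5*b (Z(u, b) = 5 - (5*u - 5*b) = 5 - (-5*b + 5*u) = 5 + (-5*u + 5*b) = 5 - 5*u + 5*b)
(13*Z((-3 - 4)**2, O(3)))*A(2, 0) = (13*(5 - 5*(-3 - 4)**2 + 5*(-1 + 3)))*(2 + 0**2) = (13*(5 - 5*(-7)**2 + 5*2))*(2 + 0) = (13*(5 - 5*49 + 10))*2 = (13*(5 - 245 + 10))*2 = (13*(-230))*2 = -2990*2 = -5980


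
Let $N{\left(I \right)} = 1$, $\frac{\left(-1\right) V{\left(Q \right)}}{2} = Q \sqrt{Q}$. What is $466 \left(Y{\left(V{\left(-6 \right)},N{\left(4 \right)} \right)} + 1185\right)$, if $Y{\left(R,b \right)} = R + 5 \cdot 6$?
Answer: $566190 + 5592 i \sqrt{6} \approx 5.6619 \cdot 10^{5} + 13698.0 i$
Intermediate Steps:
$V{\left(Q \right)} = - 2 Q^{\frac{3}{2}}$ ($V{\left(Q \right)} = - 2 Q \sqrt{Q} = - 2 Q^{\frac{3}{2}}$)
$Y{\left(R,b \right)} = 30 + R$ ($Y{\left(R,b \right)} = R + 30 = 30 + R$)
$466 \left(Y{\left(V{\left(-6 \right)},N{\left(4 \right)} \right)} + 1185\right) = 466 \left(\left(30 - 2 \left(-6\right)^{\frac{3}{2}}\right) + 1185\right) = 466 \left(\left(30 - 2 \left(- 6 i \sqrt{6}\right)\right) + 1185\right) = 466 \left(\left(30 + 12 i \sqrt{6}\right) + 1185\right) = 466 \left(1215 + 12 i \sqrt{6}\right) = 566190 + 5592 i \sqrt{6}$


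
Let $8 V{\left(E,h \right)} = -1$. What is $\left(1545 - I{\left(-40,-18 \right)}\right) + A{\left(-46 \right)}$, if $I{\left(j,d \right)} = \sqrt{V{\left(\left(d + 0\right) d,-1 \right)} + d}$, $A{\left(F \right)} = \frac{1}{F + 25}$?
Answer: $\frac{32444}{21} - \frac{i \sqrt{290}}{4} \approx 1545.0 - 4.2573 i$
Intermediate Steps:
$V{\left(E,h \right)} = - \frac{1}{8}$ ($V{\left(E,h \right)} = \frac{1}{8} \left(-1\right) = - \frac{1}{8}$)
$A{\left(F \right)} = \frac{1}{25 + F}$
$I{\left(j,d \right)} = \sqrt{- \frac{1}{8} + d}$
$\left(1545 - I{\left(-40,-18 \right)}\right) + A{\left(-46 \right)} = \left(1545 - \frac{\sqrt{-2 + 16 \left(-18\right)}}{4}\right) + \frac{1}{25 - 46} = \left(1545 - \frac{\sqrt{-2 - 288}}{4}\right) + \frac{1}{-21} = \left(1545 - \frac{\sqrt{-290}}{4}\right) - \frac{1}{21} = \left(1545 - \frac{i \sqrt{290}}{4}\right) - \frac{1}{21} = \frac{32444}{21} - \frac{i \sqrt{290}}{4}$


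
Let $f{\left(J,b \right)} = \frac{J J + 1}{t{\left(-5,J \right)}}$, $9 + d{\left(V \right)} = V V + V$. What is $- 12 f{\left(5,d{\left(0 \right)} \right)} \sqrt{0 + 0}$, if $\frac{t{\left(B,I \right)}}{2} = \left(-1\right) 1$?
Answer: $0$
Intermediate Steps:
$t{\left(B,I \right)} = -2$ ($t{\left(B,I \right)} = 2 \left(\left(-1\right) 1\right) = 2 \left(-1\right) = -2$)
$d{\left(V \right)} = -9 + V + V^{2}$ ($d{\left(V \right)} = -9 + \left(V V + V\right) = -9 + \left(V^{2} + V\right) = -9 + \left(V + V^{2}\right) = -9 + V + V^{2}$)
$f{\left(J,b \right)} = - \frac{1}{2} - \frac{J^{2}}{2}$ ($f{\left(J,b \right)} = \frac{J J + 1}{-2} = \left(J^{2} + 1\right) \left(- \frac{1}{2}\right) = \left(1 + J^{2}\right) \left(- \frac{1}{2}\right) = - \frac{1}{2} - \frac{J^{2}}{2}$)
$- 12 f{\left(5,d{\left(0 \right)} \right)} \sqrt{0 + 0} = - 12 \left(- \frac{1}{2} - \frac{5^{2}}{2}\right) \sqrt{0 + 0} = - 12 \left(- \frac{1}{2} - \frac{25}{2}\right) \sqrt{0} = - 12 \left(- \frac{1}{2} - \frac{25}{2}\right) 0 = \left(-12\right) \left(-13\right) 0 = 156 \cdot 0 = 0$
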